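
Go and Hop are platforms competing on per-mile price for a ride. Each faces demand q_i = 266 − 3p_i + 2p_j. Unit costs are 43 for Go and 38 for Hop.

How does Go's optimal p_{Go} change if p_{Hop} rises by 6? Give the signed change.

Go's profit: π = (p_{Go} − 43)(266 − 3p_{Go} + 2p_{Hop}).
∂π/∂p_{Go} = 395 − 6p_{Go} + 2p_{Hop} = 0 ⇒ p_{Go} = 395/6 + (1/3)p_{Hop}.
The reaction-function slope is 1/3, so a 6-unit rise in p_{Hop} moves p_{Go} by 1/3 × 6 = 2. Go's best response rises — the actions are strategic complements.

2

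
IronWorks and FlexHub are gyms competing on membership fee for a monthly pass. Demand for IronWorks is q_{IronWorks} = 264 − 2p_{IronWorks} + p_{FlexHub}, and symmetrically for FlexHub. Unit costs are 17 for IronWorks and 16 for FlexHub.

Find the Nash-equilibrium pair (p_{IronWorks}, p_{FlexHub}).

99.2, 98.8

IronWorks's profit: π = (p_{IronWorks} − 17)(264 − 2p_{IronWorks} + p_{FlexHub}).
∂π/∂p_{IronWorks} = 298 − 4p_{IronWorks} + p_{FlexHub} = 0 ⇒ p_{IronWorks} = 74.5 + 0.25p_{FlexHub}.
Similarly p_{FlexHub} = 74 + 0.25p_{IronWorks}.
Plugging p_{FlexHub} into IronWorks's best response: p_{IronWorks} = 74.5 + 0.25(74 + 0.25p_{IronWorks}) ⇒ 0.9375p_{IronWorks} = 93, so p_{IronWorks} = 99.2.
Then p_{FlexHub} = 74 + 0.25·99.2 = 98.8.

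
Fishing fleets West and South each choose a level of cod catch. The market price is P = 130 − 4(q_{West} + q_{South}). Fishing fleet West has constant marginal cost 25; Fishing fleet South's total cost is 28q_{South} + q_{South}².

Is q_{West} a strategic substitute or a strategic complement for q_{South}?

strategic substitutes

Fishing fleet West's profit: π = q_{West}(130 − 4(q_{West} + q_{South})) − 25q_{West}.
∂π/∂q_{West} = 105 − 8q_{West} − 4q_{South} = 0, so q_{West} = 13.125 − 0.5q_{South}.
The best-response slope dq_{West}/dq_{South} = −0.5 < 0: the reaction function is downward-sloping, so the choices are strategic substitutes.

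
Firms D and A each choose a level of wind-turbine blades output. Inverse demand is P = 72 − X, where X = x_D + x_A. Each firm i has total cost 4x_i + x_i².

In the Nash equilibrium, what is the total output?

Firm D's profit: π = x_D(72 − (x_D + x_A)) − 4x_D − x_D².
∂π/∂x_D = 68 − 4x_D − x_A = 0, so x_D = 17 − 0.25x_A.
The game is symmetric, so in equilibrium x_A = x_D: the reaction function gives 1.25x_D = 17, hence x_D = 13.6.
Total output: 13.6 + 13.6 = 27.2.

27.2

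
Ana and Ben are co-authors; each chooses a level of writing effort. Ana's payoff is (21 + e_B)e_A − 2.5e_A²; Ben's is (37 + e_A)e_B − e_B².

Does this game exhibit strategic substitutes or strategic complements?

strategic complements

Expanding Ana's payoff: 21e_A + e_Be_A − 2.5e_A².
∂π/∂e_A = 21 + e_B − 5e_A = 0, so e_A = 4.2 + 0.2e_B.
The best-response slope de_A/de_B = 0.2 > 0: the reaction function is upward-sloping, so the choices are strategic complements.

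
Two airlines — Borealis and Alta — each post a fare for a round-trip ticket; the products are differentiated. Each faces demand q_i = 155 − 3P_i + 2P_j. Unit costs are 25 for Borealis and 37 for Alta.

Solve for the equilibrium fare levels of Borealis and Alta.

Borealis's profit: π = (P_{Borealis} − 25)(155 − 3P_{Borealis} + 2P_{Alta}).
∂π/∂P_{Borealis} = 230 − 6P_{Borealis} + 2P_{Alta} = 0 ⇒ P_{Borealis} = 115/3 + (1/3)P_{Alta}.
Similarly P_{Alta} = 133/3 + (1/3)P_{Borealis}.
Solving the two reaction functions simultaneously: (1 − (1/3)(1/3))P_{Borealis} = 115/3 + (1/3)·(133/3), so (8/9)P_{Borealis} = 478/9 and P_{Borealis} = 59.75.
Then P_{Alta} = 133/3 + (1/3)·59.75 = 64.25.

59.75, 64.25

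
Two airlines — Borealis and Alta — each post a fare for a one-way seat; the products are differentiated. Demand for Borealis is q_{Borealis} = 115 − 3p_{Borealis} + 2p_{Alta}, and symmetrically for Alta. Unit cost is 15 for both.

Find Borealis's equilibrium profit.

1875

Borealis's profit: π = (p_{Borealis} − 15)(115 − 3p_{Borealis} + 2p_{Alta}).
∂π/∂p_{Borealis} = 160 − 6p_{Borealis} + 2p_{Alta} = 0 ⇒ p_{Borealis} = 80/3 + (1/3)p_{Alta}.
By symmetry p_{Alta} = p_{Borealis}; substituting into the reaction function, (2/3)p_{Borealis} = 80/3 and p_{Borealis} = 40.
q_{Borealis} = 115 − 3·40 + 2·40 = 75.
Profit = (40 − 15)·75 = 1875.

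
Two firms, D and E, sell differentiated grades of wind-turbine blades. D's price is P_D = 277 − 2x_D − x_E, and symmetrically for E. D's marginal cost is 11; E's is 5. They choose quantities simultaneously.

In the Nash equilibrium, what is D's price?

116.6

Firm D's profit: π = x_D(277 − 2x_D − x_E) − 11x_D.
∂π/∂x_D = 266 − 4x_D − x_E = 0 ⇒ x_D = 66.5 − 0.25x_E.
Similarly x_E = 68 − 0.25x_D.
Plugging x_E into D's best response: x_D = 66.5 − 0.25(68 − 0.25x_D) ⇒ 0.9375x_D = 49.5, so x_D = 52.8.
Then x_E = 68 − 0.25·52.8 = 54.8.
P_D = 277 − 2·52.8 − 54.8 = 116.6.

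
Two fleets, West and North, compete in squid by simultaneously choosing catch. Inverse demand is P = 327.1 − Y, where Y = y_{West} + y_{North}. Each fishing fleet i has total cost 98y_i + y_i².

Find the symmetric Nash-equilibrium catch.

45.82

Fishing fleet West's profit: π = y_{West}(327.1 − (y_{West} + y_{North})) − 98y_{West} − y_{West}².
∂π/∂y_{West} = 229.1 − 4y_{West} − y_{North} = 0, so y_{West} = 57.275 − 0.25y_{North}.
By symmetry y_{North} = y_{West}; substituting into the reaction function, 1.25y_{West} = 57.275 and y_{West} = 45.82.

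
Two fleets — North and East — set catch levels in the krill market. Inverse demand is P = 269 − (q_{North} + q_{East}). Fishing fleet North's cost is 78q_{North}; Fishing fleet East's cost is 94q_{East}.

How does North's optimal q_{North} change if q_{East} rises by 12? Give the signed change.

Fishing fleet North's profit: π = q_{North}(269 − (q_{North} + q_{East})) − 78q_{North}.
∂π/∂q_{North} = 191 − 2q_{North} − q_{East} = 0, so q_{North} = 95.5 − 0.5q_{East}.
The reaction-function slope is −0.5, so a 12-unit rise in q_{East} moves q_{North} by −0.5 × 12 = −6. North's best response falls — the actions are strategic substitutes.

-6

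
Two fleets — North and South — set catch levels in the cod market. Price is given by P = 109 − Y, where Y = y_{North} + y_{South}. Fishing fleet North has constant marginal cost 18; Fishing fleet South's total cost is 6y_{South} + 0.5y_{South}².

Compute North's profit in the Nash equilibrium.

Fishing fleet North's profit: π = y_{North}(109 − (y_{North} + y_{South})) − 18y_{North}.
∂π/∂y_{North} = 91 − 2y_{North} − y_{South} = 0, so y_{North} = 45.5 − 0.5y_{South}.
For South: ∂π/∂y_{South} = 103 − 3y_{South} − y_{North} = 0 ⇒ y_{South} = 103/3 − (1/3)y_{North}.
Substituting the second reaction function into the first: y_{North} = 45.5 − 0.5(103/3 − (1/3)y_{North}), which gives (5/6)y_{North} = 85/3 ⇒ y_{North} = 34.
Then y_{South} = 103/3 − (1/3)·34 = 23.
Price P = 109 − 57 = 52.
North's profit: (52 − 18)·34 = 1156.

1156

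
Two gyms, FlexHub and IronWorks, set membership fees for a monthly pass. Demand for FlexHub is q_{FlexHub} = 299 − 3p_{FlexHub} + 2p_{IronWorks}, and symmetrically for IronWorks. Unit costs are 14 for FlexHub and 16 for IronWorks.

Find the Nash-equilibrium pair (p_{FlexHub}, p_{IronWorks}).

85.625, 86.375

FlexHub's profit: π = (p_{FlexHub} − 14)(299 − 3p_{FlexHub} + 2p_{IronWorks}).
∂π/∂p_{FlexHub} = 341 − 6p_{FlexHub} + 2p_{IronWorks} = 0 ⇒ p_{FlexHub} = 341/6 + (1/3)p_{IronWorks}.
Similarly p_{IronWorks} = 347/6 + (1/3)p_{FlexHub}.
Solving the two reaction functions simultaneously: (1 − (1/3)(1/3))p_{FlexHub} = 341/6 + (1/3)·(347/6), so (8/9)p_{FlexHub} = 685/9 and p_{FlexHub} = 85.625.
Then p_{IronWorks} = 347/6 + (1/3)·85.625 = 86.375.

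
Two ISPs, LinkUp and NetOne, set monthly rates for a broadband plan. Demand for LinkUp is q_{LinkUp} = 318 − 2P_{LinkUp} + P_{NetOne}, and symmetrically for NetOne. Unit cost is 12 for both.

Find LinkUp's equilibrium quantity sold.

204

LinkUp's profit: π = (P_{LinkUp} − 12)(318 − 2P_{LinkUp} + P_{NetOne}).
∂π/∂P_{LinkUp} = 342 − 4P_{LinkUp} + P_{NetOne} = 0 ⇒ P_{LinkUp} = 85.5 + 0.25P_{NetOne}.
The game is symmetric, so in equilibrium P_{NetOne} = P_{LinkUp}: the reaction function gives 0.75P_{LinkUp} = 85.5, hence P_{LinkUp} = 114.
q_{LinkUp} = 318 − 2·114 + 114 = 204.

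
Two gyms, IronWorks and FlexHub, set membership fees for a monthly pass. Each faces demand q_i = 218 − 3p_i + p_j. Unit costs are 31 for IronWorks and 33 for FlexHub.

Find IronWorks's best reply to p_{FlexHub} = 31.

57

IronWorks's profit: π = (p_{IronWorks} − 31)(218 − 3p_{IronWorks} + p_{FlexHub}).
∂π/∂p_{IronWorks} = 311 − 6p_{IronWorks} + p_{FlexHub} = 0 ⇒ p_{IronWorks} = 311/6 + (1/6)p_{FlexHub}.
At p_{FlexHub} = 31: p_{IronWorks} = 311/6 + (1/6)·31 = 57.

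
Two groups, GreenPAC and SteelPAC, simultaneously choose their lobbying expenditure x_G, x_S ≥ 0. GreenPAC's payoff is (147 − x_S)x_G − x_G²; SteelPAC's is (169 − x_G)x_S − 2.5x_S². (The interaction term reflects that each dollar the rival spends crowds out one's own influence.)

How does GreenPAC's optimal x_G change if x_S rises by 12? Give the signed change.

Expanding GreenPAC's payoff: 147x_G − x_Sx_G − x_G².
∂π/∂x_G = 147 − x_S − 2x_G = 0, so x_G = 73.5 − 0.5x_S.
The reaction-function slope is −0.5, so a 12-unit rise in x_S moves x_G by −0.5 × 12 = −6. GreenPAC's best response falls — the actions are strategic substitutes.

-6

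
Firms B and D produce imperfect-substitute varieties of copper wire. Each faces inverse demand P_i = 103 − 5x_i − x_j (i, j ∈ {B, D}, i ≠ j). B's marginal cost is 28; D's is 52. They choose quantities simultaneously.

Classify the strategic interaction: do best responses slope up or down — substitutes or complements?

strategic substitutes

Firm B's profit: π = x_B(103 − 5x_B − x_D) − 28x_B.
∂π/∂x_B = 75 − 10x_B − x_D = 0 ⇒ x_B = 7.5 − 0.1x_D.
The best-response slope dx_B/dx_D = −0.1 < 0: the reaction function is downward-sloping, so the choices are strategic substitutes.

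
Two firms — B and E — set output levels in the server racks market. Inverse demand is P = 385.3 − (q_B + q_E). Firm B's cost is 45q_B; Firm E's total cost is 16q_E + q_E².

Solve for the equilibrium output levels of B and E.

Firm B's profit: π = q_B(385.3 − (q_B + q_E)) − 45q_B.
∂π/∂q_B = 340.3 − 2q_B − q_E = 0, so q_B = 170.15 − 0.5q_E.
For E: ∂π/∂q_E = 369.3 − 4q_E − q_B = 0 ⇒ q_E = 92.325 − 0.25q_B.
Plugging q_E into B's best response: q_B = 170.15 − 0.5(92.325 − 0.25q_B) ⇒ 0.875q_B = 123.9875, so q_B = 141.7.
Then q_E = 92.325 − 0.25·141.7 = 56.9.

141.7, 56.9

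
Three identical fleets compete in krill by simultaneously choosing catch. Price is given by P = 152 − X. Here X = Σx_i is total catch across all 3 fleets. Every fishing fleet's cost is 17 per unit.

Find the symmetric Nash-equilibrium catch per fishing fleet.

A representative fishing fleet's profit is π_i = x_i(152 − X) − 17x_i, with X = x_i + Σ_{j≠i} x_j.
First-order condition: 135 − 2x_i − Σ_{j≠i} x_j = 0.
With identical fishing fleets, set every x_j = x: then 135 − 2x − 2x = 0, i.e. x = 135/4 = 33.75.

33.75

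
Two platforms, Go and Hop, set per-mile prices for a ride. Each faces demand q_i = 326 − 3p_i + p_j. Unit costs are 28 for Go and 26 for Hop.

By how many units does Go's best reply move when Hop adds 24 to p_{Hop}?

4

Go's profit: π = (p_{Go} − 28)(326 − 3p_{Go} + p_{Hop}).
∂π/∂p_{Go} = 410 − 6p_{Go} + p_{Hop} = 0 ⇒ p_{Go} = 205/3 + (1/6)p_{Hop}.
The reaction-function slope is 1/6, so a 24-unit rise in p_{Hop} moves p_{Go} by 1/6 × 24 = 4. Go's best response rises — the actions are strategic complements.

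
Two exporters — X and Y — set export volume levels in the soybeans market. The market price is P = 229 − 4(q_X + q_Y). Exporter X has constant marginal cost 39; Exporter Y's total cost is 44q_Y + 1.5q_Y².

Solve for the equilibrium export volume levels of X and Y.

18.75, 10

Exporter X's profit: π = q_X(229 − 4(q_X + q_Y)) − 39q_X.
∂π/∂q_X = 190 − 8q_X − 4q_Y = 0, so q_X = 23.75 − 0.5q_Y.
For Y: ∂π/∂q_Y = 185 − 11q_Y − 4q_X = 0 ⇒ q_Y = 185/11 − (4/11)q_X.
Plugging q_Y into X's best response: q_X = 23.75 − 0.5(185/11 − (4/11)q_X) ⇒ (9/11)q_X = 675/44, so q_X = 18.75.
Then q_Y = 185/11 − (4/11)·18.75 = 10.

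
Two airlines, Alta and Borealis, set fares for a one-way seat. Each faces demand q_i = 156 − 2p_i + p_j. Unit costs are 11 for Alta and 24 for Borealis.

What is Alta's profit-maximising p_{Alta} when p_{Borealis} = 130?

Alta's profit: π = (p_{Alta} − 11)(156 − 2p_{Alta} + p_{Borealis}).
∂π/∂p_{Alta} = 178 − 4p_{Alta} + p_{Borealis} = 0 ⇒ p_{Alta} = 44.5 + 0.25p_{Borealis}.
At p_{Borealis} = 130: p_{Alta} = 44.5 + 0.25·130 = 77.

77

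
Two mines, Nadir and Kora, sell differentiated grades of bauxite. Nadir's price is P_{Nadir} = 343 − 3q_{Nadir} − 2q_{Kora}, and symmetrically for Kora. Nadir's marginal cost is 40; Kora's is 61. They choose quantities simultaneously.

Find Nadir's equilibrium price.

Mine Nadir's profit: π = q_{Nadir}(343 − 3q_{Nadir} − 2q_{Kora}) − 40q_{Nadir}.
∂π/∂q_{Nadir} = 303 − 6q_{Nadir} − 2q_{Kora} = 0 ⇒ q_{Nadir} = 50.5 − (1/3)q_{Kora}.
Similarly q_{Kora} = 47 − (1/3)q_{Nadir}.
Solving the two reaction functions simultaneously: (1 − (−1/3)(−1/3))q_{Nadir} = 50.5 − (1/3)·47, so (8/9)q_{Nadir} = 209/6 and q_{Nadir} = 39.1875.
Then q_{Kora} = 47 − (1/3)·39.1875 = 33.9375.
P_{Nadir} = 343 − 3·39.1875 − 2·33.9375 = 157.5625.

157.5625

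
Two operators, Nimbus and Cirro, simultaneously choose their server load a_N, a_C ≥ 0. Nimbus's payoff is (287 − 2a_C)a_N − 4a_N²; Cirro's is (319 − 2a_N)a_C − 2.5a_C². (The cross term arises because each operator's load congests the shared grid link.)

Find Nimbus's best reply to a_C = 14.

Expanding Nimbus's payoff: 287a_N − 2a_Ca_N − 4a_N².
∂π/∂a_N = 287 − 2a_C − 8a_N = 0, so a_N = 35.875 − 0.25a_C.
At a_C = 14: a_N = 35.875 − 0.25·14 = 32.375.

32.375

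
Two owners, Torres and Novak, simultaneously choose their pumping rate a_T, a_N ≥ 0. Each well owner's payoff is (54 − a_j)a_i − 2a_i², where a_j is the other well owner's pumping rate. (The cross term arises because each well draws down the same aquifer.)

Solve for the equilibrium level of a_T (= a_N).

Torres's payoff is (54 − a_N)a_T − 2a_T².
∂π/∂a_T = 54 − a_N − 4a_T = 0, so a_T = 13.5 − 0.25a_N.
The game is symmetric, so in equilibrium a_N = a_T: the reaction function gives 1.25a_T = 13.5, hence a_T = 10.8.

10.8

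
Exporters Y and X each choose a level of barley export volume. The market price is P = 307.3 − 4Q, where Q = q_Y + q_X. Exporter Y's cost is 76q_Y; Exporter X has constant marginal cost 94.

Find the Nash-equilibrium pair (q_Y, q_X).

20.775, 16.275

Exporter Y's profit: π = q_Y(307.3 − 4(q_Y + q_X)) − 76q_Y.
∂π/∂q_Y = 231.3 − 8q_Y − 4q_X = 0, so q_Y = 28.9125 − 0.5q_X.
By the same steps for X: q_X = 26.6625 − 0.5q_Y.
Solving the two reaction functions simultaneously: (1 − (−0.5)(−0.5))q_Y = 28.9125 − 0.5·26.6625, so 0.75q_Y = 2493/160 and q_Y = 20.775.
Then q_X = 26.6625 − 0.5·20.775 = 16.275.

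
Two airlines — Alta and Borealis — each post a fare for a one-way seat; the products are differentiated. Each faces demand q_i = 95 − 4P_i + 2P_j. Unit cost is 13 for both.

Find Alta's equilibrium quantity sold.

46

Alta's profit: π = (P_{Alta} − 13)(95 − 4P_{Alta} + 2P_{Borealis}).
∂π/∂P_{Alta} = 147 − 8P_{Alta} + 2P_{Borealis} = 0 ⇒ P_{Alta} = 18.375 + 0.25P_{Borealis}.
By symmetry P_{Borealis} = P_{Alta}; substituting into the reaction function, 0.75P_{Alta} = 18.375 and P_{Alta} = 24.5.
q_{Alta} = 95 − 4·24.5 + 2·24.5 = 46.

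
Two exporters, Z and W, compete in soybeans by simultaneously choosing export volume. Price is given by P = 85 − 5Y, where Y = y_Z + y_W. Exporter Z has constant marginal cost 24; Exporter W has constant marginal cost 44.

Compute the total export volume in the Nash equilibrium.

6.8

Exporter Z's profit: π = y_Z(85 − 5(y_Z + y_W)) − 24y_Z.
∂π/∂y_Z = 61 − 10y_Z − 5y_W = 0, so y_Z = 6.1 − 0.5y_W.
By the same steps for W: y_W = 4.1 − 0.5y_Z.
Plugging y_W into Z's best response: y_Z = 6.1 − 0.5(4.1 − 0.5y_Z) ⇒ 0.75y_Z = 4.05, so y_Z = 5.4.
Then y_W = 4.1 − 0.5·5.4 = 1.4.
Total export volume: 5.4 + 1.4 = 6.8.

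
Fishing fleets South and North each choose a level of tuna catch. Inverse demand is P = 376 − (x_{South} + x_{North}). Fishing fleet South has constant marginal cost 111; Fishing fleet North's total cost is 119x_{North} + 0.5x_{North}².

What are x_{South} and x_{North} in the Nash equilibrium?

Fishing fleet South's profit: π = x_{South}(376 − (x_{South} + x_{North})) − 111x_{South}.
∂π/∂x_{South} = 265 − 2x_{South} − x_{North} = 0, so x_{South} = 132.5 − 0.5x_{North}.
For North: ∂π/∂x_{North} = 257 − 3x_{North} − x_{South} = 0 ⇒ x_{North} = 257/3 − (1/3)x_{South}.
Solving the two reaction functions simultaneously: (1 − (−0.5)(−1/3))x_{South} = 132.5 − 0.5·(257/3), so (5/6)x_{South} = 269/3 and x_{South} = 107.6.
Then x_{North} = 257/3 − (1/3)·107.6 = 49.8.

107.6, 49.8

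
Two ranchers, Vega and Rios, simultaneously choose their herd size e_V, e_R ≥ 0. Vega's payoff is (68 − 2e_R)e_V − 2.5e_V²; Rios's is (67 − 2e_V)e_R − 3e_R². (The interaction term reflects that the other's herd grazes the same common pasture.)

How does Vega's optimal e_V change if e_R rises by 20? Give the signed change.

Expanding Vega's payoff: 68e_V − 2e_Re_V − 2.5e_V².
∂π/∂e_V = 68 − 2e_R − 5e_V = 0, so e_V = 13.6 − 0.4e_R.
The reaction-function slope is −0.4, so a 20-unit rise in e_R moves e_V by −0.4 × 20 = −8. Vega's best response falls — the actions are strategic substitutes.

-8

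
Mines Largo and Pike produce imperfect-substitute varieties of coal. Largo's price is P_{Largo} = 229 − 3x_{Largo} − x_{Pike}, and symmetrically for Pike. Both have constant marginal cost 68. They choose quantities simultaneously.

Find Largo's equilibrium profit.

1587

Mine Largo's profit: π = x_{Largo}(229 − 3x_{Largo} − x_{Pike}) − 68x_{Largo}.
∂π/∂x_{Largo} = 161 − 6x_{Largo} − x_{Pike} = 0 ⇒ x_{Largo} = 161/6 − (1/6)x_{Pike}.
The game is symmetric, so in equilibrium x_{Pike} = x_{Largo}: the reaction function gives (7/6)x_{Largo} = 161/6, hence x_{Largo} = 23.
P_{Largo} = 229 − 3·23 − 23 = 137.
Profit = (137 − 68)·23 = 1587.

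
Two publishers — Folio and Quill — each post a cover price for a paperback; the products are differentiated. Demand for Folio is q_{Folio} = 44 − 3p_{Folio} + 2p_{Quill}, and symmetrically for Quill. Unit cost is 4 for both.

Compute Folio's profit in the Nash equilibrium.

Folio's profit: π = (p_{Folio} − 4)(44 − 3p_{Folio} + 2p_{Quill}).
∂π/∂p_{Folio} = 56 − 6p_{Folio} + 2p_{Quill} = 0 ⇒ p_{Folio} = 28/3 + (1/3)p_{Quill}.
By symmetry p_{Quill} = p_{Folio}; substituting into the reaction function, (2/3)p_{Folio} = 28/3 and p_{Folio} = 14.
q_{Folio} = 44 − 3·14 + 2·14 = 30.
Profit = (14 − 4)·30 = 300.

300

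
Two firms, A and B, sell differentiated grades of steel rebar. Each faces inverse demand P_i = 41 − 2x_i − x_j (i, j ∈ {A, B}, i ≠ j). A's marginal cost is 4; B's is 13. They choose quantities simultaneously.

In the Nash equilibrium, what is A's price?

Firm A's profit: π = x_A(41 − 2x_A − x_B) − 4x_A.
∂π/∂x_A = 37 − 4x_A − x_B = 0 ⇒ x_A = 9.25 − 0.25x_B.
Similarly x_B = 7 − 0.25x_A.
Substituting the second reaction function into the first: x_A = 9.25 − 0.25(7 − 0.25x_A), which gives 0.9375x_A = 7.5 ⇒ x_A = 8.
Then x_B = 7 − 0.25·8 = 5.
P_A = 41 − 2·8 − 5 = 20.

20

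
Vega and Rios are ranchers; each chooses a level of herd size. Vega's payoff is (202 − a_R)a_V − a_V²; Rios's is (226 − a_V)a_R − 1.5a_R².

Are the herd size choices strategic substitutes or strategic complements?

strategic substitutes

Expanding Vega's payoff: 202a_V − a_Ra_V − a_V².
∂π/∂a_V = 202 − a_R − 2a_V = 0, so a_V = 101 − 0.5a_R.
The best-response slope da_V/da_R = −0.5 < 0: the reaction function is downward-sloping, so the choices are strategic substitutes.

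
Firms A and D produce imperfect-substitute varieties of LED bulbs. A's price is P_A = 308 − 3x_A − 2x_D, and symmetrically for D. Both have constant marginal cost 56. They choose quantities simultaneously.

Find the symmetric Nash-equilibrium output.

31.5

Firm A's profit: π = x_A(308 − 3x_A − 2x_D) − 56x_A.
∂π/∂x_A = 252 − 6x_A − 2x_D = 0 ⇒ x_A = 42 − (1/3)x_D.
By symmetry x_D = x_A; substituting into the reaction function, (4/3)x_A = 42 and x_A = 31.5.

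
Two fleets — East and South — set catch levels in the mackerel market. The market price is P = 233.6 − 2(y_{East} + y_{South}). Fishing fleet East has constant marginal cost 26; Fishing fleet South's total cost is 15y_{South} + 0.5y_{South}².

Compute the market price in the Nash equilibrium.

101.1

Fishing fleet East's profit: π = y_{East}(233.6 − 2(y_{East} + y_{South})) − 26y_{East}.
∂π/∂y_{East} = 207.6 − 4y_{East} − 2y_{South} = 0, so y_{East} = 51.9 − 0.5y_{South}.
For South: ∂π/∂y_{South} = 218.6 − 5y_{South} − 2y_{East} = 0 ⇒ y_{South} = 43.72 − 0.4y_{East}.
Plugging y_{South} into East's best response: y_{East} = 51.9 − 0.5(43.72 − 0.4y_{East}) ⇒ 0.8y_{East} = 30.04, so y_{East} = 37.55.
Then y_{South} = 43.72 − 0.4·37.55 = 28.7.
Equilibrium price: P = 233.6 − 2·66.25 = 101.1.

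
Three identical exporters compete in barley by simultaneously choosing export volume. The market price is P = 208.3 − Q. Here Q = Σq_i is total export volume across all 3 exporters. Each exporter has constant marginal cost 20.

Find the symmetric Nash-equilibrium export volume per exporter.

47.075

A representative exporter's profit is π_i = q_i(208.3 − Q) − 20q_i, with Q = q_i + Σ_{j≠i} q_j.
First-order condition: 188.3 − 2q_i − Σ_{j≠i} q_j = 0.
In a symmetric equilibrium every exporter chooses the same q, so Σ_{j≠i} q_j = 2q. The condition becomes 188.3 − 4q = 0, giving q = 188.3/4 = 47.075.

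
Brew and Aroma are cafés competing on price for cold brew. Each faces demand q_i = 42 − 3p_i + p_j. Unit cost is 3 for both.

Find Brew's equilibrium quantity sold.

Brew's profit: π = (p_{Brew} − 3)(42 − 3p_{Brew} + p_{Aroma}).
∂π/∂p_{Brew} = 51 − 6p_{Brew} + p_{Aroma} = 0 ⇒ p_{Brew} = 8.5 + (1/6)p_{Aroma}.
By symmetry p_{Aroma} = p_{Brew}; substituting into the reaction function, (5/6)p_{Brew} = 8.5 and p_{Brew} = 10.2.
q_{Brew} = 42 − 3·10.2 + 10.2 = 21.6.

21.6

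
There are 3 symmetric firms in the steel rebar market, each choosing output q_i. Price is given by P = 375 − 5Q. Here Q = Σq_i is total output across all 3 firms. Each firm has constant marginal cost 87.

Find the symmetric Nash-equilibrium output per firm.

A representative firm's profit is π_i = q_i(375 − 5Q) − 87q_i, with Q = q_i + Σ_{j≠i} q_j.
First-order condition: 288 − 10q_i − 5Σ_{j≠i} q_j = 0.
In a symmetric equilibrium every firm chooses the same q, so Σ_{j≠i} q_j = 2q. The condition becomes 288 − 20q = 0, giving q = 288/20 = 14.4.

14.4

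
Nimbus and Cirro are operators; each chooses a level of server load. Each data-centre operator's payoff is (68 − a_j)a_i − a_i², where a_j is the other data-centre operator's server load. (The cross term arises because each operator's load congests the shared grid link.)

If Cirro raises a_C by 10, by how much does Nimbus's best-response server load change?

-5

Nimbus's payoff is (68 − a_C)a_N − a_N².
∂π/∂a_N = 68 − a_C − 2a_N = 0, so a_N = 34 − 0.5a_C.
The reaction-function slope is −0.5, so a 10-unit rise in a_C moves a_N by −0.5 × 10 = −5. Nimbus's best response falls — the actions are strategic substitutes.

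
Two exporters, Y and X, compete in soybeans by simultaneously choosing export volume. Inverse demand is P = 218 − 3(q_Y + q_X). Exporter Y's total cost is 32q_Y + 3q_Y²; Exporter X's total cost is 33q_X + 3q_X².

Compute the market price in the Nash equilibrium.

143.8

Exporter Y's profit: π = q_Y(218 − 3(q_Y + q_X)) − 32q_Y − 3q_Y².
∂π/∂q_Y = 186 − 12q_Y − 3q_X = 0, so q_Y = 15.5 − 0.25q_X.
By the same steps for X: q_X = 185/12 − 0.25q_Y.
Substituting the second reaction function into the first: q_Y = 15.5 − 0.25(185/12 − 0.25q_Y), which gives 0.9375q_Y = 559/48 ⇒ q_Y = 559/45.
Then q_X = 185/12 − 0.25·(559/45) = 554/45.
Equilibrium price: P = 218 − 3·(371/15) = 143.8.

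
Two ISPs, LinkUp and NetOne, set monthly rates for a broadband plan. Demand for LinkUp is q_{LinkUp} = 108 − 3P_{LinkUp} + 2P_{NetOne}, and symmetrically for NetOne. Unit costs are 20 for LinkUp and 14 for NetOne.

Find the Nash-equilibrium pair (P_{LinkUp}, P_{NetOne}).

LinkUp's profit: π = (P_{LinkUp} − 20)(108 − 3P_{LinkUp} + 2P_{NetOne}).
∂π/∂P_{LinkUp} = 168 − 6P_{LinkUp} + 2P_{NetOne} = 0 ⇒ P_{LinkUp} = 28 + (1/3)P_{NetOne}.
Similarly P_{NetOne} = 25 + (1/3)P_{LinkUp}.
Solving the two reaction functions simultaneously: (1 − (1/3)(1/3))P_{LinkUp} = 28 + (1/3)·25, so (8/9)P_{LinkUp} = 109/3 and P_{LinkUp} = 40.875.
Then P_{NetOne} = 25 + (1/3)·40.875 = 38.625.

40.875, 38.625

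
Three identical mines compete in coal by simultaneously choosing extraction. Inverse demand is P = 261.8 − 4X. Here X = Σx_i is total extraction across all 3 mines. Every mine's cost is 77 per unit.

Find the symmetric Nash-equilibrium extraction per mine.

11.55

A representative mine's profit is π_i = x_i(261.8 − 4X) − 77x_i, with X = x_i + Σ_{j≠i} x_j.
First-order condition: 184.8 − 8x_i − 4Σ_{j≠i} x_j = 0.
With identical mines, set every x_j = x: then 184.8 − 8x − 8x = 0, i.e. x = 184.8/16 = 11.55.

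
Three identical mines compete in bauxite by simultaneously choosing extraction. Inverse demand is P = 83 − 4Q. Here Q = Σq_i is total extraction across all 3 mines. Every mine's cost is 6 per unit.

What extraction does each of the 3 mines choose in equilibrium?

A representative mine's profit is π_i = q_i(83 − 4Q) − 6q_i, with Q = q_i + Σ_{j≠i} q_j.
First-order condition: 77 − 8q_i − 4Σ_{j≠i} q_j = 0.
In a symmetric equilibrium every mine chooses the same q, so Σ_{j≠i} q_j = 2q. The condition becomes 77 − 16q = 0, giving q = 77/16 = 4.8125.

4.8125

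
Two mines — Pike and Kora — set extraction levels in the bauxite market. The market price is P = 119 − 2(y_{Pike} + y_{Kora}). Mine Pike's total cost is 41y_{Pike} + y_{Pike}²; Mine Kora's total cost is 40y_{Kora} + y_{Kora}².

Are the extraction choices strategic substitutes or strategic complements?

Mine Pike's profit: π = y_{Pike}(119 − 2(y_{Pike} + y_{Kora})) − 41y_{Pike} − y_{Pike}².
∂π/∂y_{Pike} = 78 − 6y_{Pike} − 2y_{Kora} = 0, so y_{Pike} = 13 − (1/3)y_{Kora}.
The best-response slope dy_{Pike}/dy_{Kora} = −1/3 < 0: the reaction function is downward-sloping, so the choices are strategic substitutes.

strategic substitutes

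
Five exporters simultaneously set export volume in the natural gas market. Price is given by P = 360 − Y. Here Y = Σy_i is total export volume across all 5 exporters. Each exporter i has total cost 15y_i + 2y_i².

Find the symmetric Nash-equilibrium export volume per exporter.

34.5

A representative exporter's profit is π_i = y_i(360 − Y) − 15y_i − 2y_i², with Y = y_i + Σ_{j≠i} y_j.
First-order condition: 345 − 6y_i − Σ_{j≠i} y_j = 0.
Imposing symmetry (y_j = y for all j) turns Σ_{j≠i} y_j into 4y, so 345 = 10y and y = 34.5.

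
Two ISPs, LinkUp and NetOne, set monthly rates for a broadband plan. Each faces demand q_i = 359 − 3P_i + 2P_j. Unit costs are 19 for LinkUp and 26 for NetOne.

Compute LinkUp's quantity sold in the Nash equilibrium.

LinkUp's profit: π = (P_{LinkUp} − 19)(359 − 3P_{LinkUp} + 2P_{NetOne}).
∂π/∂P_{LinkUp} = 416 − 6P_{LinkUp} + 2P_{NetOne} = 0 ⇒ P_{LinkUp} = 208/3 + (1/3)P_{NetOne}.
Similarly P_{NetOne} = 437/6 + (1/3)P_{LinkUp}.
Substituting the second reaction function into the first: P_{LinkUp} = 208/3 + (1/3)(437/6 + (1/3)P_{LinkUp}), which gives (8/9)P_{LinkUp} = 1685/18 ⇒ P_{LinkUp} = 105.3125.
Then P_{NetOne} = 437/6 + (1/3)·105.3125 = 107.9375.
q_{LinkUp} = 359 − 3·105.3125 + 2·107.9375 = 258.9375.

258.9375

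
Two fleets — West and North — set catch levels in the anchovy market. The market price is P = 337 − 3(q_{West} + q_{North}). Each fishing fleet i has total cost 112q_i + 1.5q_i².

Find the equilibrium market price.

224.5

Fishing fleet West's profit: π = q_{West}(337 − 3(q_{West} + q_{North})) − 112q_{West} − 1.5q_{West}².
∂π/∂q_{West} = 225 − 9q_{West} − 3q_{North} = 0, so q_{West} = 25 − (1/3)q_{North}.
The game is symmetric, so in equilibrium q_{North} = q_{West}: the reaction function gives (4/3)q_{West} = 25, hence q_{West} = 18.75.
Equilibrium price: P = 337 − 3·37.5 = 224.5.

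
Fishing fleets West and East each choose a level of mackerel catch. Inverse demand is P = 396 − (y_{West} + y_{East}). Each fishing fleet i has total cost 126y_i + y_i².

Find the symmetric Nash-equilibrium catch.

54

Fishing fleet West's profit: π = y_{West}(396 − (y_{West} + y_{East})) − 126y_{West} − y_{West}².
∂π/∂y_{West} = 270 − 4y_{West} − y_{East} = 0, so y_{West} = 67.5 − 0.25y_{East}.
Setting y_{West} = y_{East} in the reaction function: y_{West} = 67.5 − 0.25y_{West}, so y_{West} = 67.5 / 1.25 = 54.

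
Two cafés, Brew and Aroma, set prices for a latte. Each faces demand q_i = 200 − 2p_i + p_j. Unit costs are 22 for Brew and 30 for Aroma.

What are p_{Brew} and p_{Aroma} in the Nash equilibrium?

82.4, 85.6

Brew's profit: π = (p_{Brew} − 22)(200 − 2p_{Brew} + p_{Aroma}).
∂π/∂p_{Brew} = 244 − 4p_{Brew} + p_{Aroma} = 0 ⇒ p_{Brew} = 61 + 0.25p_{Aroma}.
Similarly p_{Aroma} = 65 + 0.25p_{Brew}.
Solving the two reaction functions simultaneously: (1 − (0.25)(0.25))p_{Brew} = 61 + 0.25·65, so 0.9375p_{Brew} = 77.25 and p_{Brew} = 82.4.
Then p_{Aroma} = 65 + 0.25·82.4 = 85.6.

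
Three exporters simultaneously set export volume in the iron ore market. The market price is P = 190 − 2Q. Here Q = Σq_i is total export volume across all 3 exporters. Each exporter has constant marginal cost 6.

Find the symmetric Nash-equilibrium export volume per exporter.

23

A representative exporter's profit is π_i = q_i(190 − 2Q) − 6q_i, with Q = q_i + Σ_{j≠i} q_j.
First-order condition: 184 − 4q_i − 2Σ_{j≠i} q_j = 0.
With identical exporters, set every q_j = q: then 184 − 4q − 4q = 0, i.e. q = 184/8 = 23.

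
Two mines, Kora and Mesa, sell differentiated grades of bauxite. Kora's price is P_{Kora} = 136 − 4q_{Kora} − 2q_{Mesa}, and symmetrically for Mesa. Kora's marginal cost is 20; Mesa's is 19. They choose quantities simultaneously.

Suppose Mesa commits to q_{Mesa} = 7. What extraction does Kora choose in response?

12.75

Mine Kora's profit: π = q_{Kora}(136 − 4q_{Kora} − 2q_{Mesa}) − 20q_{Kora}.
∂π/∂q_{Kora} = 116 − 8q_{Kora} − 2q_{Mesa} = 0 ⇒ q_{Kora} = 14.5 − 0.25q_{Mesa}.
At q_{Mesa} = 7: q_{Kora} = 14.5 − 0.25·7 = 12.75.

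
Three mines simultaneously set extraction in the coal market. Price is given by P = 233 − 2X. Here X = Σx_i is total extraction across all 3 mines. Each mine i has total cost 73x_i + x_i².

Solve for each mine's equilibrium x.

A representative mine's profit is π_i = x_i(233 − 2X) − 73x_i − x_i², with X = x_i + Σ_{j≠i} x_j.
First-order condition: 160 − 6x_i − 2Σ_{j≠i} x_j = 0.
Imposing symmetry (x_j = x for all j) turns Σ_{j≠i} x_j into 2x, so 160 = 10x and x = 16.

16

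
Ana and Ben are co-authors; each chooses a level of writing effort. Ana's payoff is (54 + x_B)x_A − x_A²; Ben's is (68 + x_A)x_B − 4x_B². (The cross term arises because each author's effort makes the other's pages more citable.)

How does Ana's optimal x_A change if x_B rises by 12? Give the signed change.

6

Expanding Ana's payoff: 54x_A + x_Bx_A − x_A².
∂π/∂x_A = 54 + x_B − 2x_A = 0, so x_A = 27 + 0.5x_B.
The reaction-function slope is 0.5, so a 12-unit rise in x_B moves x_A by 0.5 × 12 = 6. Ana's best response rises — the actions are strategic complements.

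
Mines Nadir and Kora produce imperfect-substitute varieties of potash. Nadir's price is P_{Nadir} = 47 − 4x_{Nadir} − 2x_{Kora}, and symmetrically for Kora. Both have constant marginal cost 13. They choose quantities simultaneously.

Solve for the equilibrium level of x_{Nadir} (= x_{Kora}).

Mine Nadir's profit: π = x_{Nadir}(47 − 4x_{Nadir} − 2x_{Kora}) − 13x_{Nadir}.
∂π/∂x_{Nadir} = 34 − 8x_{Nadir} − 2x_{Kora} = 0 ⇒ x_{Nadir} = 4.25 − 0.25x_{Kora}.
By symmetry x_{Kora} = x_{Nadir}; substituting into the reaction function, 1.25x_{Nadir} = 4.25 and x_{Nadir} = 3.4.

3.4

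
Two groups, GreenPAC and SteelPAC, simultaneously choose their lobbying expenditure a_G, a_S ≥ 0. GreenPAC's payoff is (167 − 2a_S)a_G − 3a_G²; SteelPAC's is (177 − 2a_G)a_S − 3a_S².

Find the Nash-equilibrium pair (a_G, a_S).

20.25, 22.75

Expanding GreenPAC's payoff: 167a_G − 2a_Sa_G − 3a_G².
∂π/∂a_G = 167 − 2a_S − 6a_G = 0, so a_G = 167/6 − (1/3)a_S.
Likewise for SteelPAC: a_S = 29.5 − (1/3)a_G.
Plugging a_S into GreenPAC's best response: a_G = 167/6 − (1/3)(29.5 − (1/3)a_G) ⇒ (8/9)a_G = 18, so a_G = 20.25.
Then a_S = 29.5 − (1/3)·20.25 = 22.75.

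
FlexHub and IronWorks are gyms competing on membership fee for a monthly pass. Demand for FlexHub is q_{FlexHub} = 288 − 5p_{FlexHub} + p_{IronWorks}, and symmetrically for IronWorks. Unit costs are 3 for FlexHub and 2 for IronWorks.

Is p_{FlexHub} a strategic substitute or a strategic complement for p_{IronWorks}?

FlexHub's profit: π = (p_{FlexHub} − 3)(288 − 5p_{FlexHub} + p_{IronWorks}).
∂π/∂p_{FlexHub} = 303 − 10p_{FlexHub} + p_{IronWorks} = 0 ⇒ p_{FlexHub} = 30.3 + 0.1p_{IronWorks}.
The best-response slope dp_{FlexHub}/dp_{IronWorks} = 0.1 > 0: the reaction function is upward-sloping, so the choices are strategic complements.

strategic complements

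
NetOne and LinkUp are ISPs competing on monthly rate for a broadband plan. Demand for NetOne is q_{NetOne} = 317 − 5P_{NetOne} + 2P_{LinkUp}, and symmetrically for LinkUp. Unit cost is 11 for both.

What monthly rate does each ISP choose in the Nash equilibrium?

NetOne's profit: π = (P_{NetOne} − 11)(317 − 5P_{NetOne} + 2P_{LinkUp}).
∂π/∂P_{NetOne} = 372 − 10P_{NetOne} + 2P_{LinkUp} = 0 ⇒ P_{NetOne} = 37.2 + 0.2P_{LinkUp}.
By symmetry P_{LinkUp} = P_{NetOne}; substituting into the reaction function, 0.8P_{NetOne} = 37.2 and P_{NetOne} = 46.5.

46.5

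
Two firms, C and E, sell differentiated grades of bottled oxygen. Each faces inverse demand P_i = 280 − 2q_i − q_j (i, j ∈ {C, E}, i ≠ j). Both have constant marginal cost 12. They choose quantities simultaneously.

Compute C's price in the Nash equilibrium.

Firm C's profit: π = q_C(280 − 2q_C − q_E) − 12q_C.
∂π/∂q_C = 268 − 4q_C − q_E = 0 ⇒ q_C = 67 − 0.25q_E.
Setting q_C = q_E in the reaction function: q_C = 67 − 0.25q_C, so q_C = 67 / 1.25 = 53.6.
P_C = 280 − 2·53.6 − 53.6 = 119.2.

119.2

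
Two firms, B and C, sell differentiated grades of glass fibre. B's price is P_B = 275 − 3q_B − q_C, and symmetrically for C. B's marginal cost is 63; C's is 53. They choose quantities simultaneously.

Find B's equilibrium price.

153

Firm B's profit: π = q_B(275 − 3q_B − q_C) − 63q_B.
∂π/∂q_B = 212 − 6q_B − q_C = 0 ⇒ q_B = 106/3 − (1/6)q_C.
Similarly q_C = 37 − (1/6)q_B.
Plugging q_C into B's best response: q_B = 106/3 − (1/6)(37 − (1/6)q_B) ⇒ (35/36)q_B = 175/6, so q_B = 30.
Then q_C = 37 − (1/6)·30 = 32.
P_B = 275 − 3·30 − 32 = 153.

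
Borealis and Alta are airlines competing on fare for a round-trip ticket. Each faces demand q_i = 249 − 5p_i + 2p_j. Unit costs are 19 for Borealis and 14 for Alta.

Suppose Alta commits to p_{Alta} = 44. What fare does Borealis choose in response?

Borealis's profit: π = (p_{Borealis} − 19)(249 − 5p_{Borealis} + 2p_{Alta}).
∂π/∂p_{Borealis} = 344 − 10p_{Borealis} + 2p_{Alta} = 0 ⇒ p_{Borealis} = 34.4 + 0.2p_{Alta}.
At p_{Alta} = 44: p_{Borealis} = 34.4 + 0.2·44 = 43.2.

43.2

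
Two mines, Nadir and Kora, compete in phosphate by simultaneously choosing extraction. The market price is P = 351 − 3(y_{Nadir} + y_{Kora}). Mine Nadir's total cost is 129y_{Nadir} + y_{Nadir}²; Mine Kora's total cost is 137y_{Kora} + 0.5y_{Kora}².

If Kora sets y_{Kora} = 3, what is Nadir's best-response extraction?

Mine Nadir's profit: π = y_{Nadir}(351 − 3(y_{Nadir} + y_{Kora})) − 129y_{Nadir} − y_{Nadir}².
∂π/∂y_{Nadir} = 222 − 8y_{Nadir} − 3y_{Kora} = 0, so y_{Nadir} = 27.75 − 0.375y_{Kora}.
At y_{Kora} = 3: y_{Nadir} = 27.75 − 0.375·3 = 26.625.

26.625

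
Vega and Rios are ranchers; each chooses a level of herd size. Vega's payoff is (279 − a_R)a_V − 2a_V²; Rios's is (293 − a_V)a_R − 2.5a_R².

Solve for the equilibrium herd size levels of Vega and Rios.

58, 47

Expanding Vega's payoff: 279a_V − a_Ra_V − 2a_V².
∂π/∂a_V = 279 − a_R − 4a_V = 0, so a_V = 69.75 − 0.25a_R.
Likewise for Rios: a_R = 58.6 − 0.2a_V.
Solving the two reaction functions simultaneously: (1 − (−0.25)(−0.2))a_V = 69.75 − 0.25·58.6, so 0.95a_V = 55.1 and a_V = 58.
Then a_R = 58.6 − 0.2·58 = 47.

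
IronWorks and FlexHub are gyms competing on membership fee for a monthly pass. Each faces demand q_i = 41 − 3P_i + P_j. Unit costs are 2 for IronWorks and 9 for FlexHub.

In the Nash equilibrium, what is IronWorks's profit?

192

IronWorks's profit: π = (P_{IronWorks} − 2)(41 − 3P_{IronWorks} + P_{FlexHub}).
∂π/∂P_{IronWorks} = 47 − 6P_{IronWorks} + P_{FlexHub} = 0 ⇒ P_{IronWorks} = 47/6 + (1/6)P_{FlexHub}.
Similarly P_{FlexHub} = 34/3 + (1/6)P_{IronWorks}.
Substituting the second reaction function into the first: P_{IronWorks} = 47/6 + (1/6)(34/3 + (1/6)P_{IronWorks}), which gives (35/36)P_{IronWorks} = 175/18 ⇒ P_{IronWorks} = 10.
Then P_{FlexHub} = 34/3 + (1/6)·10 = 13.
q_{IronWorks} = 41 − 3·10 + 13 = 24.
Profit = (10 − 2)·24 = 192.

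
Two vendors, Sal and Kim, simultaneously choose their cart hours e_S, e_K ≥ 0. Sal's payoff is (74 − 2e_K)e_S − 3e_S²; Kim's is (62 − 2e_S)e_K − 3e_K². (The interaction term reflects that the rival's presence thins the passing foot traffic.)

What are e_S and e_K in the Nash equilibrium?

Expanding Sal's payoff: 74e_S − 2e_Ke_S − 3e_S².
∂π/∂e_S = 74 − 2e_K − 6e_S = 0, so e_S = 37/3 − (1/3)e_K.
Likewise for Kim: e_K = 31/3 − (1/3)e_S.
Solving the two reaction functions simultaneously: (1 − (−1/3)(−1/3))e_S = 37/3 − (1/3)·(31/3), so (8/9)e_S = 80/9 and e_S = 10.
Then e_K = 31/3 − (1/3)·10 = 7.

10, 7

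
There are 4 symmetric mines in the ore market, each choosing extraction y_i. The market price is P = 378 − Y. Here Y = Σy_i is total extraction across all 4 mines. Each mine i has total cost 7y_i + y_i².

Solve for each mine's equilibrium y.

53

A representative mine's profit is π_i = y_i(378 − Y) − 7y_i − y_i², with Y = y_i + Σ_{j≠i} y_j.
First-order condition: 371 − 4y_i − Σ_{j≠i} y_j = 0.
With identical mines, set every y_j = y: then 371 − 4y − 3y = 0, i.e. y = 371/7 = 53.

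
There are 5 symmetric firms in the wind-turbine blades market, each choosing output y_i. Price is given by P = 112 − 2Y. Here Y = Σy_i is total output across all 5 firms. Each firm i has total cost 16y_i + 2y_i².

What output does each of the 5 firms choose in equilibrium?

A representative firm's profit is π_i = y_i(112 − 2Y) − 16y_i − 2y_i², with Y = y_i + Σ_{j≠i} y_j.
First-order condition: 96 − 8y_i − 2Σ_{j≠i} y_j = 0.
With identical firms, set every y_j = y: then 96 − 8y − 8y = 0, i.e. y = 96/16 = 6.

6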